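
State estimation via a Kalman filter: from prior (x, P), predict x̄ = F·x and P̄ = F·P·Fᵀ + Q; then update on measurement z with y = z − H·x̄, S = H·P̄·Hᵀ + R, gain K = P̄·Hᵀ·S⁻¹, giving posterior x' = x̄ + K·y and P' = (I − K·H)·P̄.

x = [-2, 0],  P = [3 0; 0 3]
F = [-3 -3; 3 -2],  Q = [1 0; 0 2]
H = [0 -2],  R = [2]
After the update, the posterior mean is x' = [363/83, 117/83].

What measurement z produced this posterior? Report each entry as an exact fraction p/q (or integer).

z = [-3]

x̄ = F·x = [6, -6]
P̄ = F·P·Fᵀ + Q = [55 -9; -9 41]
S = H·P̄·Hᵀ + R = [166]
K = P̄·Hᵀ·S⁻¹ = [9/83; -41/83]
x' − x̄ = [-135/83, 615/83] = K·y
y = (KᵀK)⁻¹·Kᵀ·(x' − x̄) = [-15]
z = y + H·x̄ = [-15] + [12] = [-3]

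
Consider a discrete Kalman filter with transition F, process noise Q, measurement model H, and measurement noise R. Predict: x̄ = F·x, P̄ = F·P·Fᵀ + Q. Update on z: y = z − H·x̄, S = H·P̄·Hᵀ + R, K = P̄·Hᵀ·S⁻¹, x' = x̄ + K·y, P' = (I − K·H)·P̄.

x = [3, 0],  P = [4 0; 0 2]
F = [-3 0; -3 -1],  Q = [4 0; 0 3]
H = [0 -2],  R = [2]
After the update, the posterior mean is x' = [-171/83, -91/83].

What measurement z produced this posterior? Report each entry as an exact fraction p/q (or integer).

z = [2]

x̄ = F·x = [-9, -9]
P̄ = F·P·Fᵀ + Q = [40 36; 36 41]
S = H·P̄·Hᵀ + R = [166]
K = P̄·Hᵀ·S⁻¹ = [-36/83; -41/83]
x' − x̄ = [576/83, 656/83] = K·y
y = (KᵀK)⁻¹·Kᵀ·(x' − x̄) = [-16]
z = y + H·x̄ = [-16] + [18] = [2]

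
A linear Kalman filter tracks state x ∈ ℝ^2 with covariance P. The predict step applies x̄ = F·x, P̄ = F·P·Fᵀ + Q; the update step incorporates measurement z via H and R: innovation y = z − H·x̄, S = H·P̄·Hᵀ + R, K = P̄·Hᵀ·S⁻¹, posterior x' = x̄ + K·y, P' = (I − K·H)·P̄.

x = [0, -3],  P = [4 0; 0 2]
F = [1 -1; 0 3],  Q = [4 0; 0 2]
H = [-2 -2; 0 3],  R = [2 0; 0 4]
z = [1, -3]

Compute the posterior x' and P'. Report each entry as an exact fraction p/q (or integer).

x' = [551/820, -481/410]
P' = [707/820 -167/410; -167/410 87/205]

x̄ = F·x = [3, -9]
P̄ = F·P·Fᵀ + Q = [10 -6; -6 20]
y = z − H·x̄ = [-11, 24]
S = H·P̄·Hᵀ + R = [74 -84; -84 184]
K = P̄·Hᵀ·S⁻¹ = [-373/820 -501/1640; -7/410 261/820]
x' = x̄ + K·y = [551/820, -481/410]
P' = (I − K·H)·P̄ = [707/820 -167/410; -167/410 87/205]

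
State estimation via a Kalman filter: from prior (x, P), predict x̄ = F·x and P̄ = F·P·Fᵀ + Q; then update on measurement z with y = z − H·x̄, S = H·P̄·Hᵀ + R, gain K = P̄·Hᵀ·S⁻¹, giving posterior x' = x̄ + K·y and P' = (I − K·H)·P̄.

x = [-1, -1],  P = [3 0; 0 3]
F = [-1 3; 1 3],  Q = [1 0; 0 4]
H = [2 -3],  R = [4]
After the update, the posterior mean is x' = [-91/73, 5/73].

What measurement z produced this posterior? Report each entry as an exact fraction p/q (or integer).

z = [-3]

x̄ = F·x = [-2, -4]
P̄ = F·P·Fᵀ + Q = [31 24; 24 34]
S = H·P̄·Hᵀ + R = [146]
K = P̄·Hᵀ·S⁻¹ = [-5/73; -27/73]
x' − x̄ = [55/73, 297/73] = K·y
y = (KᵀK)⁻¹·Kᵀ·(x' − x̄) = [-11]
z = y + H·x̄ = [-11] + [8] = [-3]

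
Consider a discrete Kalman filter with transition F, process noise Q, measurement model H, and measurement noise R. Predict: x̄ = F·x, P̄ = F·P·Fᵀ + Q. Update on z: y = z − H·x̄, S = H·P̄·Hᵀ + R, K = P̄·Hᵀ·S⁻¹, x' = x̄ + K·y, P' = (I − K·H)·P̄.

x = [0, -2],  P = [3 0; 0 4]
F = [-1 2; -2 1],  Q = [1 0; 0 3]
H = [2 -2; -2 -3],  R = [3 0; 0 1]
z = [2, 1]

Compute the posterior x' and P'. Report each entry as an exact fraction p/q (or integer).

x̄ = F·x = [-4, -2]
P̄ = F·P·Fᵀ + Q = [20 14; 14 19]
y = z − H·x̄ = [6, -13]
S = H·P̄·Hᵀ + R = [47 6; 6 420]
K = P̄·Hᵀ·S⁻¹ = [461/1642 -1963/9852; -615/3284 -3935/19704]
x' = x̄ + K·y = [2707/9852, -10393/19704]
P' = (I − K·H)·P̄ = [1441/4926 -1267/9852; -1267/9852 3001/19704]

x' = [2707/9852, -10393/19704]
P' = [1441/4926 -1267/9852; -1267/9852 3001/19704]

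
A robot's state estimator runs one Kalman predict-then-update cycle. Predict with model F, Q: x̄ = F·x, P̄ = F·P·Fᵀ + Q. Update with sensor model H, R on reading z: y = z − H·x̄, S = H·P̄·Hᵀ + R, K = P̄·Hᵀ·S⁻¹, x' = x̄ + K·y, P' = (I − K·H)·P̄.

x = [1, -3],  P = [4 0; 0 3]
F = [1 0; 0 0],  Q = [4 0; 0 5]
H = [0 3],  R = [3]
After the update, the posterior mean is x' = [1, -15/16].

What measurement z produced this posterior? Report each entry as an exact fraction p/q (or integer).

z = [-3]

x̄ = F·x = [1, 0]
P̄ = F·P·Fᵀ + Q = [8 0; 0 5]
S = H·P̄·Hᵀ + R = [48]
K = P̄·Hᵀ·S⁻¹ = [0; 5/16]
x' − x̄ = [0, -15/16] = K·y
y = (KᵀK)⁻¹·Kᵀ·(x' − x̄) = [-3]
z = y + H·x̄ = [-3] + [0] = [-3]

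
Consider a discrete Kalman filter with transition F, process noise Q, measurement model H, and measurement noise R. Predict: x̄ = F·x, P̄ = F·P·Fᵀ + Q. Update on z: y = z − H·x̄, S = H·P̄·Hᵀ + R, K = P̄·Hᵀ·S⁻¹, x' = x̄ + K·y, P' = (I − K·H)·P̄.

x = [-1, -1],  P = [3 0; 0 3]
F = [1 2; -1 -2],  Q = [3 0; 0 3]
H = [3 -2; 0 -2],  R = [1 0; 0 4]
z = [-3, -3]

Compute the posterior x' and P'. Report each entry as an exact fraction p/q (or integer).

x' = [-537/2648, 3273/2648]
P' = [513/1324 579/1324; 579/1324 909/1324]

x̄ = F·x = [-3, 3]
P̄ = F·P·Fᵀ + Q = [18 -15; -15 18]
y = z − H·x̄ = [12, 3]
S = H·P̄·Hᵀ + R = [415 162; 162 76]
K = P̄·Hᵀ·S⁻¹ = [381/1324 -579/2648; -81/1324 -909/2648]
x' = x̄ + K·y = [-537/2648, 3273/2648]
P' = (I − K·H)·P̄ = [513/1324 579/1324; 579/1324 909/1324]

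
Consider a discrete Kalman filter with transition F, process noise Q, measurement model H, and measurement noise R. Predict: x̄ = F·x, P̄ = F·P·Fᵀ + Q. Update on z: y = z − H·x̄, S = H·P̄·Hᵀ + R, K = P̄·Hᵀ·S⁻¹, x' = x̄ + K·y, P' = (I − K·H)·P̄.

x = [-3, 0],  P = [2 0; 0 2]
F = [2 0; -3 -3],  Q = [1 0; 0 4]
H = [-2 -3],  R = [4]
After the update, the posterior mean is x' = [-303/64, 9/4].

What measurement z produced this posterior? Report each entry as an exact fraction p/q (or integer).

z = [3]

x̄ = F·x = [-6, 9]
P̄ = F·P·Fᵀ + Q = [9 -12; -12 40]
S = H·P̄·Hᵀ + R = [256]
K = P̄·Hᵀ·S⁻¹ = [9/128; -3/8]
x' − x̄ = [81/64, -27/4] = K·y
y = (KᵀK)⁻¹·Kᵀ·(x' − x̄) = [18]
z = y + H·x̄ = [18] + [-15] = [3]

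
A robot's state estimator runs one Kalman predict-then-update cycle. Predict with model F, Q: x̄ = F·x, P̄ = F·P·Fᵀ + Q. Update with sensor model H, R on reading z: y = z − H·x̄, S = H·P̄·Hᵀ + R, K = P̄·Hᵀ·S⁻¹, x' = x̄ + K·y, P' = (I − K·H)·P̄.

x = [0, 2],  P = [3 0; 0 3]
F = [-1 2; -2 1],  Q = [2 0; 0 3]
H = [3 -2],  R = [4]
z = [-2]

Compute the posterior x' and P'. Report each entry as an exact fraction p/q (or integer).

x' = [14/17, 2]
P' = [716/85 12; 12 18]

x̄ = F·x = [4, 2]
P̄ = F·P·Fᵀ + Q = [17 12; 12 18]
y = z − H·x̄ = [-10]
S = H·P̄·Hᵀ + R = [85]
K = P̄·Hᵀ·S⁻¹ = [27/85; 0]
x' = x̄ + K·y = [14/17, 2]
P' = (I − K·H)·P̄ = [716/85 12; 12 18]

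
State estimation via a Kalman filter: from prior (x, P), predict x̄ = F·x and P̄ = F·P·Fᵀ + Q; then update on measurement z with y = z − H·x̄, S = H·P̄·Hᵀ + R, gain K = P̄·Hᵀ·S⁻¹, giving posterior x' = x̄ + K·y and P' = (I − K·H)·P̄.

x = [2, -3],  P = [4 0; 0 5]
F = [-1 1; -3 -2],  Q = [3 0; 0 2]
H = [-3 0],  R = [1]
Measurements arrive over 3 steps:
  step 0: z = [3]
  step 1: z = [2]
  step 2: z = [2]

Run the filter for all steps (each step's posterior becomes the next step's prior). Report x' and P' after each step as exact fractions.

step 0: x̄ = F·x = [-5, 0]
step 0: P̄ = F·P·Fᵀ + Q = [12 2; 2 58]
step 0: y = z − H·x̄ = [-12]
step 0: S = H·P̄·Hᵀ + R = [109]
step 0: K = P̄·Hᵀ·S⁻¹ = [-36/109; -6/109]
step 0: x' = x̄ + K·y = [-113/109, 72/109]
step 0: P' = (I − K·H)·P̄ = [12/109 2/109; 2/109 6286/109]
step 1: x̄ = F·x = [185/109, 195/109]
step 1: P̄ = F·P·Fᵀ + Q = [6621/109 -12538/109; -12538/109 25494/109]
step 1: y = z − H·x̄ = [773/109]
step 1: S = H·P̄·Hᵀ + R = [59698/109]
step 1: K = P̄·Hᵀ·S⁻¹ = [-19863/59698; 18807/29849]
step 1: x' = x̄ + K·y = [-39541/59698, 186774/29849]
step 1: P' = (I − K·H)·P̄ = [6621/59698 -6269/29849; -6269/29849 491412/29849]
step 2: x̄ = F·x = [413089/59698, -628473/59698]
step 2: P̄ = F·P·Fᵀ + Q = [1193615/59698 -1933247/59698; -1933247/59698 3959825/59698]
step 2: y = z − H·x̄ = [1358663/59698]
step 2: S = H·P̄·Hᵀ + R = [10802233/59698]
step 2: K = P̄·Hᵀ·S⁻¹ = [-3580845/10802233; 5799741/10802233]
step 2: x' = x̄ + K·y = [-6748601/10802233, 18275013/10802233]
step 2: P' = (I − K·H)·P̄ = [1193615/10802233 -1933247/10802233; -1933247/10802233 153069728/10802233]

step 0: x' = [-113/109, 72/109], P' = [12/109 2/109; 2/109 6286/109]
step 1: x' = [-39541/59698, 186774/29849], P' = [6621/59698 -6269/29849; -6269/29849 491412/29849]
step 2: x' = [-6748601/10802233, 18275013/10802233], P' = [1193615/10802233 -1933247/10802233; -1933247/10802233 153069728/10802233]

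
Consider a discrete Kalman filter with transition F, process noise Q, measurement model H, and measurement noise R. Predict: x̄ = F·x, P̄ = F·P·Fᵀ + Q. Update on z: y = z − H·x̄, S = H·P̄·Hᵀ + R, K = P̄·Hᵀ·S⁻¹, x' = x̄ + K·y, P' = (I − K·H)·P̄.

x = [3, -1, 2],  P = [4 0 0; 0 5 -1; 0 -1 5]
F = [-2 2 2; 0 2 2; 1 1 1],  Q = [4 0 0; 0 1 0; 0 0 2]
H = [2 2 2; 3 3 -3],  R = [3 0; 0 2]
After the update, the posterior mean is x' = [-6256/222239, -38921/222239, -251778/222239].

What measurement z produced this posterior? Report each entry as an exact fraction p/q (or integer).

x̄ = F·x = [-4, 2, 4]
P̄ = F·P·Fᵀ + Q = [52 32 8; 32 33 16; 8 16 14]
S = H·P̄·Hᵀ + R = [847 810; 810 1037]
K = P̄·Hᵀ·S⁻¹ = [6128/222239 44076/222239; 48924/222239 -6711/222239; 54512/222239 -36150/222239]
x' − x̄ = [882700/222239, -483399/222239, -1140734/222239] = K·y
y = (KᵀK)⁻¹·Kᵀ·(x' − x̄) = [-7, 21]
z = y + H·x̄ = [-7, 21] + [4, -18] = [-3, 3]

z = [-3, 3]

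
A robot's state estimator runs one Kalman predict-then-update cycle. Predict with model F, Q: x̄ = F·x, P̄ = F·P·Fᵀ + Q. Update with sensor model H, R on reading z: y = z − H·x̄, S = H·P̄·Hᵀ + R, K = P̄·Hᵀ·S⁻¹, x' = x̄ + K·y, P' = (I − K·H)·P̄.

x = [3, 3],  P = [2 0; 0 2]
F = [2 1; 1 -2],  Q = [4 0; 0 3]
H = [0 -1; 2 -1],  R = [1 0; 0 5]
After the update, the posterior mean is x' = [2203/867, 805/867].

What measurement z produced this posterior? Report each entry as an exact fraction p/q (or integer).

z = [-1, 3]

x̄ = F·x = [9, -3]
P̄ = F·P·Fᵀ + Q = [14 0; 0 13]
S = H·P̄·Hᵀ + R = [14 13; 13 74]
K = P̄·Hᵀ·S⁻¹ = [-364/867 392/867; -793/867 -13/867]
x' − x̄ = [-5600/867, 3406/867] = K·y
y = (KᵀK)⁻¹·Kᵀ·(x' − x̄) = [-4, -18]
z = y + H·x̄ = [-4, -18] + [3, 21] = [-1, 3]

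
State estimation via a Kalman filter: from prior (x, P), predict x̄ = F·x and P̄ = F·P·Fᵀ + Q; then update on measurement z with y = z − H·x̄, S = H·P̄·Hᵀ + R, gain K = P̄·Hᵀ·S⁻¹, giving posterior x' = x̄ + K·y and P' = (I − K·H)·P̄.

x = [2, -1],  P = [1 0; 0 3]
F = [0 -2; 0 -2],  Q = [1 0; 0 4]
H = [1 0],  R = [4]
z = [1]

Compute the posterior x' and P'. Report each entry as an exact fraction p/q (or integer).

x̄ = F·x = [2, 2]
P̄ = F·P·Fᵀ + Q = [13 12; 12 16]
y = z − H·x̄ = [-1]
S = H·P̄·Hᵀ + R = [17]
K = P̄·Hᵀ·S⁻¹ = [13/17; 12/17]
x' = x̄ + K·y = [21/17, 22/17]
P' = (I − K·H)·P̄ = [52/17 48/17; 48/17 128/17]

x' = [21/17, 22/17]
P' = [52/17 48/17; 48/17 128/17]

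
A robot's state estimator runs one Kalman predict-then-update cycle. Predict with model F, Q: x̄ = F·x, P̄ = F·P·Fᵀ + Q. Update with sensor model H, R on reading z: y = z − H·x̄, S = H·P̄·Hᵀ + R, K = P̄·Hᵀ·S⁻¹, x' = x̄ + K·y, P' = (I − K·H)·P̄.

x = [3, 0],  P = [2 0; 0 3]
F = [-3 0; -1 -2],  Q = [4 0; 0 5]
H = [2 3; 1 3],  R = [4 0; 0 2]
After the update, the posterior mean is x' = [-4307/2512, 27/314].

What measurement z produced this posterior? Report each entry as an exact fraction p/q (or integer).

x̄ = F·x = [-9, -3]
P̄ = F·P·Fᵀ + Q = [22 6; 6 19]
S = H·P̄·Hᵀ + R = [335 269; 269 231]
K = P̄·Hᵀ·S⁻¹ = [1781/2512 -1639/2512; -63/314 159/314]
x' − x̄ = [18301/2512, 969/314] = K·y
y = (KᵀK)⁻¹·Kᵀ·(x' − x̄) = [25, 16]
z = y + H·x̄ = [25, 16] + [-27, -18] = [-2, -2]

z = [-2, -2]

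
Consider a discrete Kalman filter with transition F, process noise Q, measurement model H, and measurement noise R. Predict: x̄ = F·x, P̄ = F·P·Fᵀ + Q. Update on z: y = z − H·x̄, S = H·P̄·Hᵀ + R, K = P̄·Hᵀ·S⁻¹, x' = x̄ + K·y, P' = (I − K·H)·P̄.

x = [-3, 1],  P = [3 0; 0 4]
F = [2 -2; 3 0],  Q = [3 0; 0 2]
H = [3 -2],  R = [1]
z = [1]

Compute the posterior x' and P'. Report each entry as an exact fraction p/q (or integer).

x̄ = F·x = [-8, -9]
P̄ = F·P·Fᵀ + Q = [31 18; 18 29]
y = z − H·x̄ = [7]
S = H·P̄·Hᵀ + R = [180]
K = P̄·Hᵀ·S⁻¹ = [19/60; -1/45]
x' = x̄ + K·y = [-347/60, -412/45]
P' = (I − K·H)·P̄ = [259/20 289/15; 289/15 1301/45]

x' = [-347/60, -412/45]
P' = [259/20 289/15; 289/15 1301/45]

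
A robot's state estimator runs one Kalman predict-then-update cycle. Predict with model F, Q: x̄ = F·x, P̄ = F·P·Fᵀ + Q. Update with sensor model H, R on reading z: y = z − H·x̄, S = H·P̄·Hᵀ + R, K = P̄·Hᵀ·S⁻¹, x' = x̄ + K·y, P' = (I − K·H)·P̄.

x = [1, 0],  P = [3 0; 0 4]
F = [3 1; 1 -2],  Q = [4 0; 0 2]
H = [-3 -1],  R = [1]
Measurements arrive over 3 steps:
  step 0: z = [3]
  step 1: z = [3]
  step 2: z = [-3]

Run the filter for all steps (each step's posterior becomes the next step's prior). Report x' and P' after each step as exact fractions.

step 0: x' = [-349/343, 31/343], P' = [769/343 -2201/343; -2201/343 6627/343]
step 1: x' = [-256/113, 11019/2938], P' = [3566/1017 -10598/1017; -10598/1017 1690229/52884]
step 2: x' = [-1232741/751599, 217622/27837], P' = [46397341/11273985 -5128462/417555; -5128462/417555 582244/15465]

step 0: x̄ = F·x = [3, 1]
step 0: P̄ = F·P·Fᵀ + Q = [35 1; 1 21]
step 0: y = z − H·x̄ = [13]
step 0: S = H·P̄·Hᵀ + R = [343]
step 0: K = P̄·Hᵀ·S⁻¹ = [-106/343; -24/343]
step 0: x' = x̄ + K·y = [-349/343, 31/343]
step 0: P' = (I − K·H)·P̄ = [769/343 -2201/343; -2201/343 6627/343]
step 1: x̄ = F·x = [-1016/343, -411/343]
step 1: P̄ = F·P·Fᵀ + Q = [1714/343 58/343; 58/343 36767/343]
step 1: y = z − H·x̄ = [-2430/343]
step 1: S = H·P̄·Hᵀ + R = [52884/343]
step 1: K = P̄·Hᵀ·S⁻¹ = [-100/1017; -36941/52884]
step 1: x' = x̄ + K·y = [-256/113, 11019/2938]
step 1: P' = (I − K·H)·P̄ = [3566/1017 -10598/1017; -10598/1017 1690229/52884]
step 2: x̄ = F·x = [-8949/2938, -14347/1469]
step 2: P̄ = F·P·Fᵀ + Q = [264077/52884 -11447/8814; -11447/8814 257125/1469]
step 2: y = z − H·x̄ = [-64355/2938]
step 2: S = H·P̄·Hᵀ + R = [1252665/5876]
step 2: K = P̄·Hᵀ·S⁻¹ = [-241183/3757995; -111734/139185]
step 2: x' = x̄ + K·y = [-1232741/751599, 217622/27837]
step 2: P' = (I − K·H)·P̄ = [46397341/11273985 -5128462/417555; -5128462/417555 582244/15465]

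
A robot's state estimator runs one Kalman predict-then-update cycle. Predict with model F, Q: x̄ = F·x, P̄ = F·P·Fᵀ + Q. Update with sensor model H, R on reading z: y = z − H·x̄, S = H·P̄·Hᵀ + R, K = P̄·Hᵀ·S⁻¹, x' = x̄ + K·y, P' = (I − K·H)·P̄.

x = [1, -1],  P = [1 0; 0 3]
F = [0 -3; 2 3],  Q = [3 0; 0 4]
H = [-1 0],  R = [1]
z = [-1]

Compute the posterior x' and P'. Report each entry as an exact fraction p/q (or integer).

x' = [33/31, 23/31]
P' = [30/31 -27/31; -27/31 356/31]

x̄ = F·x = [3, -1]
P̄ = F·P·Fᵀ + Q = [30 -27; -27 35]
y = z − H·x̄ = [2]
S = H·P̄·Hᵀ + R = [31]
K = P̄·Hᵀ·S⁻¹ = [-30/31; 27/31]
x' = x̄ + K·y = [33/31, 23/31]
P' = (I − K·H)·P̄ = [30/31 -27/31; -27/31 356/31]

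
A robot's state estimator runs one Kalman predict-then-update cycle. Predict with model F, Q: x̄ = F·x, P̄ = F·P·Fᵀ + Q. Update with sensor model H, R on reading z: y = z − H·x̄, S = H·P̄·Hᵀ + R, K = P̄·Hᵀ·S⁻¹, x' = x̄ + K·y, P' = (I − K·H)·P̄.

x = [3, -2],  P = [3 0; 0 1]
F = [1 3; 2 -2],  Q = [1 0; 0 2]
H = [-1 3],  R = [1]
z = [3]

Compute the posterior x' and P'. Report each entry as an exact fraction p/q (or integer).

x̄ = F·x = [-3, 10]
P̄ = F·P·Fᵀ + Q = [13 0; 0 18]
y = z − H·x̄ = [-30]
S = H·P̄·Hᵀ + R = [176]
K = P̄·Hᵀ·S⁻¹ = [-13/176; 27/88]
x' = x̄ + K·y = [-69/88, 35/44]
P' = (I − K·H)·P̄ = [2119/176 351/88; 351/88 63/44]

x' = [-69/88, 35/44]
P' = [2119/176 351/88; 351/88 63/44]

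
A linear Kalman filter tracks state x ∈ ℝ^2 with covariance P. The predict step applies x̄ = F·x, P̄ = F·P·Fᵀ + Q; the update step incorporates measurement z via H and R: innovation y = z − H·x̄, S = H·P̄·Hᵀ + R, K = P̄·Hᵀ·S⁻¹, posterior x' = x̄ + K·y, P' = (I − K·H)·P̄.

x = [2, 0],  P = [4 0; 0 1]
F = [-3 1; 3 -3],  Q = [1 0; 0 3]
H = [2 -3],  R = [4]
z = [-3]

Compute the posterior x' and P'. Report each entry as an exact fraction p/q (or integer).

x' = [-375/352, 57/176]
P' = [2879/1056 277/176; 277/176 117/88]

x̄ = F·x = [-6, 6]
P̄ = F·P·Fᵀ + Q = [38 -39; -39 48]
y = z − H·x̄ = [27]
S = H·P̄·Hᵀ + R = [1056]
K = P̄·Hᵀ·S⁻¹ = [193/1056; -37/176]
x' = x̄ + K·y = [-375/352, 57/176]
P' = (I − K·H)·P̄ = [2879/1056 277/176; 277/176 117/88]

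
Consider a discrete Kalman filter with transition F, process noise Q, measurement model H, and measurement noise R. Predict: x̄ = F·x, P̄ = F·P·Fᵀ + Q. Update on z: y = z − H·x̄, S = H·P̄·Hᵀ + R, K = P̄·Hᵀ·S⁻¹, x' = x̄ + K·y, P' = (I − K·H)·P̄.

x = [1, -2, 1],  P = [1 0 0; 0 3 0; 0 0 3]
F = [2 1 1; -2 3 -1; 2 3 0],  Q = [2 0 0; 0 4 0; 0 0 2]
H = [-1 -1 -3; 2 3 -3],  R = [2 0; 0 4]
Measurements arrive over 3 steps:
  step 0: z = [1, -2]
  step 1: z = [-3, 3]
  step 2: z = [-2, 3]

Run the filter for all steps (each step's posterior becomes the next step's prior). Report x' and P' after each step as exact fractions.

step 0: x̄ = F·x = [1, -9, -4]
step 0: P̄ = F·P·Fᵀ + Q = [12 2 13; 2 38 23; 13 23 33]
step 0: y = z − H·x̄ = [-19, 11]
step 0: S = H·P̄·Hᵀ + R = [569 -28; -28 145]
step 0: K = P̄·Hᵀ·S⁻¹ = [-7937/81721 -6605/81721; -14433/81721 24829/81721; -19687/81721 -6056/81721]
step 0: x' = x̄ + K·y = [159869/81721, -188143/81721, -19447/81721]
step 0: P' = (I − K·H)·P̄ = [500546/81721 -378046/81721 -35542/81721; -378046/81721 315580/81721 30444/81721; -35542/81721 30444/81721 14824/81721]
step 1: x̄ = F·x = [112148/81721, -864720/81721, -244691/81721]
step 1: P̄ = F·P·Fᵀ + Q = [902566/81721 -2379396/81721 -55196/81721; -2379396/81721 9395832/81721 817788/81721; -55196/81721 817788/81721 469294/81721]
step 1: y = z − H·x̄ = [-1731808/81721, 1880954/81721]
step 1: S = H·P̄·Hᵀ + R = [14502246/81721 -18613142/81721; -18613142/81721 50112698/81721]
step 1: K = P̄·Hᵀ·S⁻¹ = [-42451813/1163402366 -135734183/1163402366; -128700465/581701183 195676155/581701183; -139748879/581701183 -41051926/581701183]
step 1: x' = x̄ + K·y = [-313983655/581701183, 1076023230/581701183, 274891375/581701183]
step 1: P' = (I − K·H)·P̄ = [2559739813/581701183 -1977058998/581701183 -180076334/581701183; -1977058998/581701183 1742820636/581701183 163879764/581701183; -180076334/581701183 163879764/581701183 98564776/581701183]
step 2: x̄ = F·x = [103278185/83100169, 3581145625/581701183, 2600102380/581701183]
step 2: P̄ = F·P·Fᵀ + Q = [706137890/83100169 -1709890464/83100169 -31080600/83100169; -1709890464/83100169 50370838540/581701183 5314939848/581701183; -31080600/83100169 5314939848/581701183 3363039366/581701183]
step 2: y = z − H·x̄ = [10940997694/581701183, -377702968/83100169]
step 2: S = H·P̄·Hᵀ + R = [93390347822/581701183 -14588838862/83100169; -14588838862/83100169 38430660138/83100169]
step 2: K = P̄·Hᵀ·S⁻¹ = [-17355756173/485793046556 -681207597723/6315309605228; -26952161904/121448261639 519787686662/1578827401307; -29190160548/121448261639 -112240184409/1578827401307]
step 2: x' = x̄ + K·y = [3350632836097/3157654802614, 767141882925/1578827401307, 429883617836/1578827401307]
step 2: P' = (I − K·H)·P̄ = [13466804482065/3157654802614 -5192150476424/1578827401307 -476146449828/1578827401307; -5192150476424/1578827401307 4589089596356/1578827401307 434605696524/1578827401307; -476146449828/1578827401307 434605696524/1578827401307 266828309184/1578827401307]

step 0: x' = [159869/81721, -188143/81721, -19447/81721], P' = [500546/81721 -378046/81721 -35542/81721; -378046/81721 315580/81721 30444/81721; -35542/81721 30444/81721 14824/81721]
step 1: x' = [-313983655/581701183, 1076023230/581701183, 274891375/581701183], P' = [2559739813/581701183 -1977058998/581701183 -180076334/581701183; -1977058998/581701183 1742820636/581701183 163879764/581701183; -180076334/581701183 163879764/581701183 98564776/581701183]
step 2: x' = [3350632836097/3157654802614, 767141882925/1578827401307, 429883617836/1578827401307], P' = [13466804482065/3157654802614 -5192150476424/1578827401307 -476146449828/1578827401307; -5192150476424/1578827401307 4589089596356/1578827401307 434605696524/1578827401307; -476146449828/1578827401307 434605696524/1578827401307 266828309184/1578827401307]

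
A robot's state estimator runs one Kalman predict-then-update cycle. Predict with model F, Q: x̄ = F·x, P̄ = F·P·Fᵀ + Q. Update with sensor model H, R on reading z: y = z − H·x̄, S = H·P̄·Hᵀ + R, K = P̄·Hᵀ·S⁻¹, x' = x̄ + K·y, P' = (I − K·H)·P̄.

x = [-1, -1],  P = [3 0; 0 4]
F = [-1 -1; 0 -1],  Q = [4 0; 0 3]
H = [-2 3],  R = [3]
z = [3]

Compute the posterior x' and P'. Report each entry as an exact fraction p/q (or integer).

x̄ = F·x = [2, 1]
P̄ = F·P·Fᵀ + Q = [11 4; 4 7]
y = z − H·x̄ = [4]
S = H·P̄·Hᵀ + R = [62]
K = P̄·Hᵀ·S⁻¹ = [-5/31; 13/62]
x' = x̄ + K·y = [42/31, 57/31]
P' = (I − K·H)·P̄ = [291/31 189/31; 189/31 265/62]

x' = [42/31, 57/31]
P' = [291/31 189/31; 189/31 265/62]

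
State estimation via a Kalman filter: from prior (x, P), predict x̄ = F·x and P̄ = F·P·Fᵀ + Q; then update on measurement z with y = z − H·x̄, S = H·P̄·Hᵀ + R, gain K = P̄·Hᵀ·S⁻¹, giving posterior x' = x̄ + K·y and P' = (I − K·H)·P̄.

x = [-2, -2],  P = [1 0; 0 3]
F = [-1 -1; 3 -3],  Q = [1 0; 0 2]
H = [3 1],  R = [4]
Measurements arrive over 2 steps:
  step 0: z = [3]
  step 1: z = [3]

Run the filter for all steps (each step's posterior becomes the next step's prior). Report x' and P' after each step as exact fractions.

step 0: x' = [101/41, -168/41], P' = [58/41 -146/41; -146/41 1538/123]
step 1: x' = [-6326/6357, 39229/6357], P' = [17074/19071 -41930/19071; -41930/19071 173542/19071]

step 0: x̄ = F·x = [4, 0]
step 0: P̄ = F·P·Fᵀ + Q = [5 6; 6 38]
step 0: y = z − H·x̄ = [-9]
step 0: S = H·P̄·Hᵀ + R = [123]
step 0: K = P̄·Hᵀ·S⁻¹ = [7/41; 56/123]
step 0: x' = x̄ + K·y = [101/41, -168/41]
step 0: P' = (I − K·H)·P̄ = [58/41 -146/41; -146/41 1538/123]
step 1: x̄ = F·x = [67/41, 807/41]
step 1: P̄ = F·P·Fᵀ + Q = [959/123 1364/41; 1364/41 7846/41]
step 1: y = z − H·x̄ = [-885/41]
step 1: S = H·P̄·Hᵀ + R = [19071/41]
step 1: K = P̄·Hᵀ·S⁻¹ = [2323/19071; 11938/19071]
step 1: x' = x̄ + K·y = [-6326/6357, 39229/6357]
step 1: P' = (I − K·H)·P̄ = [17074/19071 -41930/19071; -41930/19071 173542/19071]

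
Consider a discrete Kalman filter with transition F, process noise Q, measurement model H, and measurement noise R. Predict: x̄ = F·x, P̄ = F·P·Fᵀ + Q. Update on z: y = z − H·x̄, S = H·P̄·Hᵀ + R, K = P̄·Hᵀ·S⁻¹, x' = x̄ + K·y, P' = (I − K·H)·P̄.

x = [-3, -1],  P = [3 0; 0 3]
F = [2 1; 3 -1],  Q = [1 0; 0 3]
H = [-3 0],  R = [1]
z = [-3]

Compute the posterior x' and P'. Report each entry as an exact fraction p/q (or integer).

x̄ = F·x = [-7, -8]
P̄ = F·P·Fᵀ + Q = [16 15; 15 33]
y = z − H·x̄ = [-24]
S = H·P̄·Hᵀ + R = [145]
K = P̄·Hᵀ·S⁻¹ = [-48/145; -9/29]
x' = x̄ + K·y = [137/145, -16/29]
P' = (I − K·H)·P̄ = [16/145 3/29; 3/29 552/29]

x' = [137/145, -16/29]
P' = [16/145 3/29; 3/29 552/29]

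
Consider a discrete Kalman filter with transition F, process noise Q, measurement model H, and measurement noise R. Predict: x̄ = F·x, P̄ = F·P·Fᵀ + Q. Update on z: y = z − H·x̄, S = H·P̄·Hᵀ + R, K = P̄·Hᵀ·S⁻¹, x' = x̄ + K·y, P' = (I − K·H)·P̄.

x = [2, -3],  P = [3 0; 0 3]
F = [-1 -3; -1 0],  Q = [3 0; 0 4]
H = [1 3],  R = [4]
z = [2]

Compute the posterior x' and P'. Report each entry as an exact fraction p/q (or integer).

x' = [434/59, -106/59]
P' = [1065/59 -327/59; -327/59 125/59]

x̄ = F·x = [7, -2]
P̄ = F·P·Fᵀ + Q = [33 3; 3 7]
y = z − H·x̄ = [1]
S = H·P̄·Hᵀ + R = [118]
K = P̄·Hᵀ·S⁻¹ = [21/59; 12/59]
x' = x̄ + K·y = [434/59, -106/59]
P' = (I − K·H)·P̄ = [1065/59 -327/59; -327/59 125/59]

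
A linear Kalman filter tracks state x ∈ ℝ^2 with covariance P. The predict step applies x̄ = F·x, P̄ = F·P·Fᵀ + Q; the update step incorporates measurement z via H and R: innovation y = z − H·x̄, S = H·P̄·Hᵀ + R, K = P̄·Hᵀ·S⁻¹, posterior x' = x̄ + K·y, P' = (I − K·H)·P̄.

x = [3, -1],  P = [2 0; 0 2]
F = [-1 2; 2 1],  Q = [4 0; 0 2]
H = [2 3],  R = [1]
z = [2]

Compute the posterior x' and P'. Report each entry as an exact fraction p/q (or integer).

x' = [-303/55, 239/55]
P' = [1526/165 -336/55; -336/55 228/55]

x̄ = F·x = [-5, 5]
P̄ = F·P·Fᵀ + Q = [14 0; 0 12]
y = z − H·x̄ = [-3]
S = H·P̄·Hᵀ + R = [165]
K = P̄·Hᵀ·S⁻¹ = [28/165; 12/55]
x' = x̄ + K·y = [-303/55, 239/55]
P' = (I − K·H)·P̄ = [1526/165 -336/55; -336/55 228/55]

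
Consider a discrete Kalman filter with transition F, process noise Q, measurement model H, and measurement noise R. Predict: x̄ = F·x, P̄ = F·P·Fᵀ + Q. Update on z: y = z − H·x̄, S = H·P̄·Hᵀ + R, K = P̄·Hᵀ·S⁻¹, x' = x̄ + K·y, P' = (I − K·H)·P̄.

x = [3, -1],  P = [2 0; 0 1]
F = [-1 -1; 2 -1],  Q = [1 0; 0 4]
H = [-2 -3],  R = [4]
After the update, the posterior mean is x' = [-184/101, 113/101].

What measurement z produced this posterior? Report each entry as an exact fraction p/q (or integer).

z = [1]

x̄ = F·x = [-2, 7]
P̄ = F·P·Fᵀ + Q = [4 -3; -3 13]
S = H·P̄·Hᵀ + R = [101]
K = P̄·Hᵀ·S⁻¹ = [1/101; -33/101]
x' − x̄ = [18/101, -594/101] = K·y
y = (KᵀK)⁻¹·Kᵀ·(x' − x̄) = [18]
z = y + H·x̄ = [18] + [-17] = [1]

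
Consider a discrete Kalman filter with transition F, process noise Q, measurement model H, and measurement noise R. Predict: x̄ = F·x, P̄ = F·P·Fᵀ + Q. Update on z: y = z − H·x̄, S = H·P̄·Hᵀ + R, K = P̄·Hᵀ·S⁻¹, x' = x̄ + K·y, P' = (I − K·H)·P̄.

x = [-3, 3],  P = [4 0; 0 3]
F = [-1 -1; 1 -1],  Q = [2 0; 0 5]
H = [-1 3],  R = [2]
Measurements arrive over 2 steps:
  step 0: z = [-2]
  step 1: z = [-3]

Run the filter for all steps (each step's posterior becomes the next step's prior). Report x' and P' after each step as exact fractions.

step 0: x' = [-192/125, -158/125], P' = [981/125 319/125; 319/125 131/125]
step 1: x' = [6496/2463, -305/2463], P' = [15748/2463 4816/2463; 4816/2463 14002/17241]

step 0: x̄ = F·x = [0, -6]
step 0: P̄ = F·P·Fᵀ + Q = [9 -1; -1 12]
step 0: y = z − H·x̄ = [16]
step 0: S = H·P̄·Hᵀ + R = [125]
step 0: K = P̄·Hᵀ·S⁻¹ = [-12/125; 37/125]
step 0: x' = x̄ + K·y = [-192/125, -158/125]
step 0: P' = (I − K·H)·P̄ = [981/125 319/125; 319/125 131/125]
step 1: x̄ = F·x = [14/5, -34/125]
step 1: P̄ = F·P·Fᵀ + Q = [16 -34/5; -34/5 1099/125]
step 1: y = z − H·x̄ = [77/125]
step 1: S = H·P̄·Hᵀ + R = [17241/125]
step 1: K = P̄·Hᵀ·S⁻¹ = [-650/2463; 4147/17241]
step 1: x' = x̄ + K·y = [6496/2463, -305/2463]
step 1: P' = (I − K·H)·P̄ = [15748/2463 4816/2463; 4816/2463 14002/17241]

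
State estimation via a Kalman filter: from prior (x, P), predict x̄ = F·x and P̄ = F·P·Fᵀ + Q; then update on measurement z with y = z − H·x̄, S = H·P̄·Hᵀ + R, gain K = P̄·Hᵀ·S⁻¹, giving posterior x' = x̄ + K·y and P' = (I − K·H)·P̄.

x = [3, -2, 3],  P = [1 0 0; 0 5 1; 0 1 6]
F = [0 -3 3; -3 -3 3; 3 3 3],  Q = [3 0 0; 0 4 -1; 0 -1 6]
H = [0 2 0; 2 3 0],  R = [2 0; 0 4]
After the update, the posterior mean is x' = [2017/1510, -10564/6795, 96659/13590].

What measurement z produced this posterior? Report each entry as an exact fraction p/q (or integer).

x̄ = F·x = [15, 6, 12]
P̄ = F·P·Fᵀ + Q = [84 81 9; 81 94 -1; 9 -1 132]
S = H·P̄·Hᵀ + R = [378 888; 888 2158]
K = P̄·Hᵀ·S⁻¹ = [-427/755 639/1510; 2858/6795 74/2265; -4409/6795 1241/4530]
x' − x̄ = [-20633/1510, -51334/6795, -66421/13590] = K·y
y = (KᵀK)⁻¹·Kᵀ·(x' − x̄) = [-14, -51]
z = y + H·x̄ = [-14, -51] + [12, 48] = [-2, -3]

z = [-2, -3]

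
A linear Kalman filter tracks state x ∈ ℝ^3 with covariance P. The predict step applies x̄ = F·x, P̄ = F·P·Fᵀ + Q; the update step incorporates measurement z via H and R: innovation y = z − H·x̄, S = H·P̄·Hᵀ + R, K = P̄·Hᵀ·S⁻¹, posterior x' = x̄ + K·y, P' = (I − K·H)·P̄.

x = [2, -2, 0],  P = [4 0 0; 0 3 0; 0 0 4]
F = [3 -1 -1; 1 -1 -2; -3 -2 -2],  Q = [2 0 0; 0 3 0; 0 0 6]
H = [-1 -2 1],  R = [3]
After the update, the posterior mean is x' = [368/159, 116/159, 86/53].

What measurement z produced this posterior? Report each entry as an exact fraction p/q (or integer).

z = [-2]

x̄ = F·x = [8, 4, -2]
P̄ = F·P·Fᵀ + Q = [45 23 -22; 23 26 10; -22 10 70]
S = H·P̄·Hᵀ + R = [318]
K = P̄·Hᵀ·S⁻¹ = [-113/318; -65/318; 12/53]
x' − x̄ = [-904/159, -520/159, 192/53] = K·y
y = (KᵀK)⁻¹·Kᵀ·(x' − x̄) = [16]
z = y + H·x̄ = [16] + [-18] = [-2]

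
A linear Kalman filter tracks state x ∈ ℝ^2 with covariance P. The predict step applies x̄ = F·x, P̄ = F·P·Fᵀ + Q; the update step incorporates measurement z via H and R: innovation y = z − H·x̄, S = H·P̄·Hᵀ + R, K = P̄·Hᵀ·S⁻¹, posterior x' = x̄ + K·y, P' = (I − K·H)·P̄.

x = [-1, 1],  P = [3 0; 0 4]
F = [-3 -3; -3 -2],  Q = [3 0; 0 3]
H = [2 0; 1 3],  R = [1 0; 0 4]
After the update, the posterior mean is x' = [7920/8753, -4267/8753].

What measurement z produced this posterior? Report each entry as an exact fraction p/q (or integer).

x̄ = F·x = [0, 1]
P̄ = F·P·Fᵀ + Q = [66 51; 51 46]
S = H·P̄·Hᵀ + R = [265 438; 438 790]
K = P̄·Hᵀ·S⁻¹ = [4179/8753 219/17506; -1101/8753 5409/17506]
x' − x̄ = [7920/8753, -13020/8753] = K·y
y = (KᵀK)⁻¹·Kᵀ·(x' − x̄) = [2, -4]
z = y + H·x̄ = [2, -4] + [0, 3] = [2, -1]

z = [2, -1]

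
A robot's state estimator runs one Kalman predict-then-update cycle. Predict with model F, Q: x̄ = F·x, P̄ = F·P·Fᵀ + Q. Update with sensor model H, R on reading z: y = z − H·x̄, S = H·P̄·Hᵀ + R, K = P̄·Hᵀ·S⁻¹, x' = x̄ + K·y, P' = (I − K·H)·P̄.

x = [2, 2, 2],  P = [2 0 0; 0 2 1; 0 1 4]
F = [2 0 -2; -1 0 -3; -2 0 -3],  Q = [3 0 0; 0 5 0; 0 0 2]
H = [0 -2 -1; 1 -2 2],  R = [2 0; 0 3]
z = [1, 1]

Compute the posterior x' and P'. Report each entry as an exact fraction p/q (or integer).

x̄ = F·x = [0, -8, -10]
P̄ = F·P·Fᵀ + Q = [27 20 16; 20 43 40; 16 40 46]
y = z − H·x̄ = [-25, 5]
S = H·P̄·Hᵀ + R = [380 -56; -56 50]
K = P̄·Hᵀ·S⁻¹ = [-217/1983 1021/3966; -1379/3966 -217/1983; -1183/3966 448/1983]
x' = x̄ + K·y = [15955/3966, 577/3966, -5605/3966]
P' = (I − K·H)·P̄ = [63379/3966 5171/1983 -9908/1983; 5171/1983 1430/1983 -1481/1983; -9908/1983 -1481/1983 4145/1983]

x' = [15955/3966, 577/3966, -5605/3966]
P' = [63379/3966 5171/1983 -9908/1983; 5171/1983 1430/1983 -1481/1983; -9908/1983 -1481/1983 4145/1983]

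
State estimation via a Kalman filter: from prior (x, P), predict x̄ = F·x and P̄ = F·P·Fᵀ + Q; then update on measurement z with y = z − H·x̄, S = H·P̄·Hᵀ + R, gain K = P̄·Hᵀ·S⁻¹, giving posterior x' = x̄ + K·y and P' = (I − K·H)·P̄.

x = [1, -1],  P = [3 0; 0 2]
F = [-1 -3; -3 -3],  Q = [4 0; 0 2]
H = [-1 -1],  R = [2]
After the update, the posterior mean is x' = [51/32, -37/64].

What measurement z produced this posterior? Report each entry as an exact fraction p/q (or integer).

x̄ = F·x = [2, 0]
P̄ = F·P·Fᵀ + Q = [25 27; 27 47]
S = H·P̄·Hᵀ + R = [128]
K = P̄·Hᵀ·S⁻¹ = [-13/32; -37/64]
x' − x̄ = [-13/32, -37/64] = K·y
y = (KᵀK)⁻¹·Kᵀ·(x' − x̄) = [1]
z = y + H·x̄ = [1] + [-2] = [-1]

z = [-1]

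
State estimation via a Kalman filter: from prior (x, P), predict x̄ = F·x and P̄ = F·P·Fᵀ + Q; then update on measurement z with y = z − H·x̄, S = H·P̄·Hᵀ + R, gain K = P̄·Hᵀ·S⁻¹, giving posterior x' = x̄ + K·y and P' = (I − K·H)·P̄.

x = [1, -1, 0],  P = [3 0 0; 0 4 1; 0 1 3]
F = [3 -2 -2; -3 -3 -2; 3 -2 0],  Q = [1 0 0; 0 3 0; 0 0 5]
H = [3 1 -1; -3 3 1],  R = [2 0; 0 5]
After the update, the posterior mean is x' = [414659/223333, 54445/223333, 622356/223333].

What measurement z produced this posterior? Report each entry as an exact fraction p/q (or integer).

x̄ = F·x = [5, 0, 5]
P̄ = F·P·Fᵀ + Q = [64 19 47; 19 90 1; 47 1 48]
S = H·P̄·Hᵀ + R = [546 40; 40 821]
K = P̄·Hᵀ·S⁻¹ = [69082/223333 -27304/223333; 55653/223333 55502/223333; 40387/223333 -26450/223333]
x' − x̄ = [-702006/223333, 54445/223333, -494309/223333] = K·y
y = (KᵀK)⁻¹·Kᵀ·(x' − x̄) = [-7, 8]
z = y + H·x̄ = [-7, 8] + [10, -10] = [3, -2]

z = [3, -2]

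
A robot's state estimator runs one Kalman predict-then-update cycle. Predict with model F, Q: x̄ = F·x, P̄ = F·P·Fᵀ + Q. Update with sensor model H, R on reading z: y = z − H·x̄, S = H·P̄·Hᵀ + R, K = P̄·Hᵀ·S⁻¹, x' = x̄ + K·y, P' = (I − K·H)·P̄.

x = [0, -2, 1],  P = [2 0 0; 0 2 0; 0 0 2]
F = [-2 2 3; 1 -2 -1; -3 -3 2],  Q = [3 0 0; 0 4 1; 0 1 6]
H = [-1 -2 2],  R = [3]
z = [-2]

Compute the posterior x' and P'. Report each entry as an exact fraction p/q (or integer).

x' = [-459/160, 73/20, 107/80]
P' = [5391/160 -337/20 17/80; -337/20 78/5 71/10; 17/80 71/10 319/40]

x̄ = F·x = [-1, 3, 8]
P̄ = F·P·Fᵀ + Q = [37 -18 12; -18 16 3; 12 3 50]
y = z − H·x̄ = [-13]
S = H·P̄·Hᵀ + R = [160]
K = P̄·Hᵀ·S⁻¹ = [23/160; -1/20; 41/80]
x' = x̄ + K·y = [-459/160, 73/20, 107/80]
P' = (I − K·H)·P̄ = [5391/160 -337/20 17/80; -337/20 78/5 71/10; 17/80 71/10 319/40]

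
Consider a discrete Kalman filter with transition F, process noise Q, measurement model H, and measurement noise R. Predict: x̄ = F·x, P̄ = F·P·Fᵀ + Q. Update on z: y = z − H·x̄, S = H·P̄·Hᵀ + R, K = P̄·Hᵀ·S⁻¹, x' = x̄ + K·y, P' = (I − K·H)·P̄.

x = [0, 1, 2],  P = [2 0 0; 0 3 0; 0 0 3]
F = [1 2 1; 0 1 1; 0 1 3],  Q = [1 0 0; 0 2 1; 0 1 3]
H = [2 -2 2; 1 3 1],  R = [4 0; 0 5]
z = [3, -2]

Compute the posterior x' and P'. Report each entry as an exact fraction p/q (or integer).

x' = [-686/3139, -2218/3139, 5679/6278]
P' = [14742/3139 195/3139 -13647/3139; 195/3139 1024/3139 243/3139; -13647/3139 243/3139 15253/3139]

x̄ = F·x = [4, 3, 7]
P̄ = F·P·Fᵀ + Q = [18 9 15; 9 8 13; 15 13 33]
y = z − H·x̄ = [-13, -22]
S = H·P̄·Hᵀ + R = [184 202; 202 290]
K = P̄·Hᵀ·S⁻¹ = [450/3139 336/3139; -293/3139 702/3139; 1363/6278 467/3139]
x' = x̄ + K·y = [-686/3139, -2218/3139, 5679/6278]
P' = (I − K·H)·P̄ = [14742/3139 195/3139 -13647/3139; 195/3139 1024/3139 243/3139; -13647/3139 243/3139 15253/3139]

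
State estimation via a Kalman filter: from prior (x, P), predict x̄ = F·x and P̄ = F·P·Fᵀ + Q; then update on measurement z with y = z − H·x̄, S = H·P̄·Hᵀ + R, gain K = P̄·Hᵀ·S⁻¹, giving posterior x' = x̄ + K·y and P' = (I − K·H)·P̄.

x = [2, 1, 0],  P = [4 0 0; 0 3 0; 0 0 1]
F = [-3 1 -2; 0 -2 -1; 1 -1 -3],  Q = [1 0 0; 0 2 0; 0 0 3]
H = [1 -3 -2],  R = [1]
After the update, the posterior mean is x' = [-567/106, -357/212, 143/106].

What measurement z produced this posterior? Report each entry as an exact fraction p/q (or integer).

z = [-3]

x̄ = F·x = [-5, -2, 1]
P̄ = F·P·Fᵀ + Q = [44 -4 -9; -4 15 9; -9 9 19]
S = H·P̄·Hᵀ + R = [424]
K = P̄·Hᵀ·S⁻¹ = [37/212; -67/424; -37/212]
x' − x̄ = [-37/106, 67/212, 37/106] = K·y
y = (KᵀK)⁻¹·Kᵀ·(x' − x̄) = [-2]
z = y + H·x̄ = [-2] + [-1] = [-3]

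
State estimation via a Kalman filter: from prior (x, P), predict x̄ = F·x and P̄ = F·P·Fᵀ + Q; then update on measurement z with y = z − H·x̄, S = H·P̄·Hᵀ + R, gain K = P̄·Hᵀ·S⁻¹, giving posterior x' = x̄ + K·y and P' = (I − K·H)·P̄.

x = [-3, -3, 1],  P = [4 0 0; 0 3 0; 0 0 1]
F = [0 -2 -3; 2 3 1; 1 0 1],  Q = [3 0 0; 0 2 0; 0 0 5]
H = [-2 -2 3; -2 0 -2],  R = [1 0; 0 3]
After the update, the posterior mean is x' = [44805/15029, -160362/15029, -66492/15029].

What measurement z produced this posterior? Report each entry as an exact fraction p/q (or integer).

z = [2, 3]

x̄ = F·x = [3, -14, -2]
P̄ = F·P·Fᵀ + Q = [24 -21 -3; -21 46 9; -3 9 10]
S = H·P̄·Hᵀ + R = [131 -6; -6 115]
K = P̄·Hᵀ·S⁻¹ = [-1977/15029 -5592/15029; -2501/15029 3006/15029; 1986/15029 -1726/15029]
x' − x̄ = [-282/15029, 50044/15029, -36434/15029] = K·y
y = (KᵀK)⁻¹·Kᵀ·(x' − x̄) = [-14, 5]
z = y + H·x̄ = [-14, 5] + [16, -2] = [2, 3]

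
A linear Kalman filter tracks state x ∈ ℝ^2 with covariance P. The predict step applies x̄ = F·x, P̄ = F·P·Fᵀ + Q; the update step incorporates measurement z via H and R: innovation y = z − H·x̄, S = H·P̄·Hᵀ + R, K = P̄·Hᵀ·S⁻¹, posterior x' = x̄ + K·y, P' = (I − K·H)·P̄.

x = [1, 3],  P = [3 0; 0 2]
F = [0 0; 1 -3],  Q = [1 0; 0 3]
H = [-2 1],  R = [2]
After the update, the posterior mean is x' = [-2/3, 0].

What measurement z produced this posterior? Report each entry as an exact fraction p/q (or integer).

z = [2]

x̄ = F·x = [0, -8]
P̄ = F·P·Fᵀ + Q = [1 0; 0 24]
S = H·P̄·Hᵀ + R = [30]
K = P̄·Hᵀ·S⁻¹ = [-1/15; 4/5]
x' − x̄ = [-2/3, 8] = K·y
y = (KᵀK)⁻¹·Kᵀ·(x' − x̄) = [10]
z = y + H·x̄ = [10] + [-8] = [2]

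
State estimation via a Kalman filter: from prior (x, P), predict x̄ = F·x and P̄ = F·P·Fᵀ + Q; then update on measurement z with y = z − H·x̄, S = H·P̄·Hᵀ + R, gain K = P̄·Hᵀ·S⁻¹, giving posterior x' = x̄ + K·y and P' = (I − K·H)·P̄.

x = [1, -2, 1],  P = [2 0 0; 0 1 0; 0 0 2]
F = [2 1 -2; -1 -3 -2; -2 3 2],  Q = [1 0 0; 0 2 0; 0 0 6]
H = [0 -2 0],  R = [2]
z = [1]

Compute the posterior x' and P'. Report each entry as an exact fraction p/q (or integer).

x̄ = F·x = [-2, 3, -6]
P̄ = F·P·Fᵀ + Q = [18 1 -13; 1 21 -13; -13 -13 31]
y = z − H·x̄ = [7]
S = H·P̄·Hᵀ + R = [86]
K = P̄·Hᵀ·S⁻¹ = [-1/43; -21/43; 13/43]
x' = x̄ + K·y = [-93/43, -18/43, -167/43]
P' = (I − K·H)·P̄ = [772/43 1/43 -533/43; 1/43 21/43 -13/43; -533/43 -13/43 995/43]

x' = [-93/43, -18/43, -167/43]
P' = [772/43 1/43 -533/43; 1/43 21/43 -13/43; -533/43 -13/43 995/43]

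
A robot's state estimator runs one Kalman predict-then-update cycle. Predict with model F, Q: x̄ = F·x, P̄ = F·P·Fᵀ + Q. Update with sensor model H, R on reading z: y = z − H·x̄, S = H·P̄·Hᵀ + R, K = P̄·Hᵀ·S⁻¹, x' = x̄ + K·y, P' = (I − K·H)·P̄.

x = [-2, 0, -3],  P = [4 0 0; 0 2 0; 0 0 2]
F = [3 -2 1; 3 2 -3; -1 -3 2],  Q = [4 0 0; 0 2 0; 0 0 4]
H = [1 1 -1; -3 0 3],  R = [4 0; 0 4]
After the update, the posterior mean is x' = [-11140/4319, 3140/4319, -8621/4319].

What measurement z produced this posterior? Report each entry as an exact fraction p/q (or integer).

x̄ = F·x = [-9, 3, -4]
P̄ = F·P·Fᵀ + Q = [50 22 4; 22 64 -36; 4 -36 34]
S = H·P̄·Hᵀ + R = [260 -402; -402 688]
K = P̄·Hᵀ·S⁻¹ = [-2173/4319 -2136/4319; 3497/4319 951/4319; -2307/4319 -783/4319]
x' − x̄ = [27731/4319, -9817/4319, 8655/4319] = K·y
y = (KᵀK)⁻¹·Kᵀ·(x' − x̄) = [1, -14]
z = y + H·x̄ = [1, -14] + [-2, 15] = [-1, 1]

z = [-1, 1]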